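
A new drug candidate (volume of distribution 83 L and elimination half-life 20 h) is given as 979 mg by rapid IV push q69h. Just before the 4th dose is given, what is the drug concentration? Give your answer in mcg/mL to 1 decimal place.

1.2 mcg/mL

f = (1/2)^(τ/t½) = (1/2)^(69/20) ≈ 0.0915.
C₀ = D/Vd = 979/83 ≈ 11.795 mcg/mL.
Before the 4th dose, 3 doses have been given. Superposition: Cmin = C₀·(f + f² + … + f^3).
≈ 11.795 × (0.0915 + 0.0084 + 0.0008) ≈ 11.795 × 0.1007 ≈ 1.188 mcg/mL.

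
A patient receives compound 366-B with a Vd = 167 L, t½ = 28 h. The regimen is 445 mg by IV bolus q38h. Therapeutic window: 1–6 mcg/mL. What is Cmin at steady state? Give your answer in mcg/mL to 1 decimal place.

Over one 38-h interval, 38/28 ≈ 1.3571 half-lives elapse, leaving f ≈ 0.3904 of each dose.
At steady state, accumulation factor R = 1/(1 − e^(−kτ)) ≈ 1.6404.
Single-dose peak C₀ = D/Vd = 445/167 ≈ 2.665 mcg/mL.
Cmax,ss = C₀/(1 − f) ≈ 2.665/0.6096 ≈ 4.372 mcg/mL.
Steady-state trough Cmin,ss = Cmax,ss·f ≈ 4.372 × 0.3904 ≈ 1.707 mcg/mL.
Trough 1.7 mcg/mL vs MEC 1 mcg/mL: adequate.

1.7 mcg/mL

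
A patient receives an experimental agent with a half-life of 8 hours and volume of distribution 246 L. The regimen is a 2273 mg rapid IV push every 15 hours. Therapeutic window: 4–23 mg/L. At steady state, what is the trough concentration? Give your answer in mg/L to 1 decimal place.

3.5 mg/L

τ/t½ = 15/8 ≈ 1.875, so fraction remaining f = (1/2)^(15/8) ≈ 0.2726.
Each bolus raises the concentration by D/Vd = 2273/246 ≈ 9.240 mg/L.
Steady-state trough Cmin,ss = C₀·f/(1−f) ≈ 9.240 × 0.2726/0.7274 ≈ 3.463 mg/L.
Trough 3.5 mg/L vs MEC 4 mg/L: subtherapeutic.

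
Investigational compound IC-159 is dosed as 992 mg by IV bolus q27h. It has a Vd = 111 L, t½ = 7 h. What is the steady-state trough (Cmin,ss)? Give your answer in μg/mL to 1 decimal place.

0.7 μg/mL

τ/t½ = 27/7 ≈ 3.8571, so fraction remaining f = (1/2)^(27/7) ≈ 0.0690.
At steady state, accumulation factor R = 1/(1 − e^(−kτ)) ≈ 1.0741.
Single-dose peak C₀ = D/Vd = 992/111 ≈ 8.937 μg/mL.
Steady-state peak Cmax,ss = C₀·R ≈ 8.937 × 1.0741 ≈ 9.599 μg/mL.
Steady-state trough Cmin,ss = Cmax,ss·f ≈ 9.599 × 0.0690 ≈ 0.662 μg/mL.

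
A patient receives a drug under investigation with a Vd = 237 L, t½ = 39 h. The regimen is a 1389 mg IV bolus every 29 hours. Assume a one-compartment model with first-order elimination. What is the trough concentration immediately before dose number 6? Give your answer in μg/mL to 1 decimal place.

8.0 μg/mL

f = (1/2)^(τ/t½) = (1/2)^(29/39) ≈ 0.5973.
C₀ = D/Vd = 1389/237 ≈ 5.861 μg/mL.
Before the 6th dose, 5 doses have been given. Superposition: Cmin = C₀·(f + f² + … + f^5).
≈ 5.861 × (0.5973 + 0.3568 + 0.2131 + 0.1273 + 0.0760) ≈ 5.861 × 1.3705 ≈ 8.033 μg/mL.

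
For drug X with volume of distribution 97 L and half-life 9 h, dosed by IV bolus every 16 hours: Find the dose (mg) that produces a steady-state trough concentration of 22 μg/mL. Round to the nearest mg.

5183 mg

τ/t½ = 16/9 ≈ 1.7778, so f = (1/2)^(16/9) ≈ 0.291632.
Cmin,ss = (D/Vd)·f/(1−f), so D = Cmin,ss·Vd·(1−f)/f.
D = 22 × 97 × (1−f)/f ≈ 22 × 97 × 2.42898 ≈ 5183.44 mg.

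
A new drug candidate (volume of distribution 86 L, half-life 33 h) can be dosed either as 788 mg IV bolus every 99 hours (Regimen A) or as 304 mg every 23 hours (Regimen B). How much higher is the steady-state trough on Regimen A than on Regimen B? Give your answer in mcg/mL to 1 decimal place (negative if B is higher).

-4.4 mcg/mL

Regimen A: f = (1/2)^(99/33) ≈ 0.1250; Cmin,ss = (788/86)·f/(1−f) ≈ 1.309 mcg/mL.
Regimen B: f = (1/2)^(23/33) ≈ 0.6169; Cmin,ss = (304/86)·f/(1−f) ≈ 5.692 mcg/mL.
Difference ≈ 1.309 − 5.692 ≈ -4.383 mcg/mL.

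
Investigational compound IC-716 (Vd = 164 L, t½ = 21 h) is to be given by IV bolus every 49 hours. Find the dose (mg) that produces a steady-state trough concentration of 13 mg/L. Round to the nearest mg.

τ/t½ = 49/21 ≈ 2.3333, so f = (1/2)^(49/21) ≈ 0.198425.
Cmin,ss = (D/Vd)·f/(1−f), so D = Cmin,ss·Vd·(1−f)/f.
D = 13 × 164 × (1−f)/f ≈ 13 × 164 × 4.03969 ≈ 8612.62 mg.

8613 mg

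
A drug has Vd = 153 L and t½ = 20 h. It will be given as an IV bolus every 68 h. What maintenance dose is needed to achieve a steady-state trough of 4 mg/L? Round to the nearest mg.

τ/t½ = 68/20 ≈ 3.4, so f = (1/2)^(68/20) ≈ 0.094732.
Cmin,ss = (D/Vd)·f/(1−f), so D = Cmin,ss·Vd·(1−f)/f.
D = 4 × 153 × (1−f)/f ≈ 4 × 153 × 9.55610 ≈ 5848.33 mg.

5848 mg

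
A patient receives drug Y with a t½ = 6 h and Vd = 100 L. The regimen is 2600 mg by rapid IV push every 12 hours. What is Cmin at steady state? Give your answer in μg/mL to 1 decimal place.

8.7 μg/mL

τ = 12 h = 2 half-lives, so f = (1/2)^2 = 0.25.
At steady state, R = 1/(1 − 0.25) = 4/3.
Single-dose peak C₀ = D/Vd = 2600/100 = 26 μg/mL.
Steady-state peak Cmax,ss = C₀·R = 26 × 4/3 ≈ 34.667 μg/mL.
Steady-state trough Cmin,ss = Cmax,ss·f ≈ 34.667 × 0.25 ≈ 8.667 μg/mL.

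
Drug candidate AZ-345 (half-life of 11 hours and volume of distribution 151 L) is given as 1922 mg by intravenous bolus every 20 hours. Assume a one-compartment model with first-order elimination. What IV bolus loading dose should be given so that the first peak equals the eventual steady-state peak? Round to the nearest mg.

2683 mg

f = (1/2)^(20/11) ≈ 0.283578; accumulation ratio R = 1/(1−f) ≈ 1.39583.
Loading dose to hit Cmax,ss on first dose: D_load = D_maint·R ≈ 1922 × 1.39583 ≈ 2682.79 mg.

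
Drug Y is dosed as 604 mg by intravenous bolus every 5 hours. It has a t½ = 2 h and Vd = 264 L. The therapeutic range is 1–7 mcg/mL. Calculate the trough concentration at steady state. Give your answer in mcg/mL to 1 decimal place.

Over one 5-h interval, 5/2 ≈ 2.5 half-lives elapse, leaving f ≈ 0.1768 of each dose.
Accumulation ratio R = 1/(1 − f) ≈ 1/0.8232 ≈ 1.2148.
Single-dose peak C₀ = D/Vd = 604/264 ≈ 2.288 mcg/mL.
Cmax,ss = C₀/(1 − f) ≈ 2.288/0.8232 ≈ 2.779 mcg/mL.
Steady-state trough Cmin,ss = Cmax,ss·f ≈ 2.779 × 0.1768 ≈ 0.491 mcg/mL.
Trough 0.5 mcg/mL vs MEC 1 mcg/mL: subtherapeutic.

0.5 mcg/mL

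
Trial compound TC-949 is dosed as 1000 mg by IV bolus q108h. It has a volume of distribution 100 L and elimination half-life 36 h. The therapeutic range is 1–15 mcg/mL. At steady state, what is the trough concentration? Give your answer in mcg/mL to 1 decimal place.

τ = 108 h = 3 half-lives, so f = (1/2)^3 = 0.125.
At steady state, R = 1/(1 − 0.125) = 8/7.
Single-dose peak C₀ = D/Vd = 1000/100 = 10 mcg/mL.
Steady-state peak Cmax,ss = C₀·R = 10 × 8/7 ≈ 11.429 mcg/mL.
Steady-state trough Cmin,ss = Cmax,ss·f ≈ 11.429 × 0.125 ≈ 1.429 mcg/mL.
Trough 1.4 mcg/mL vs MEC 1 mcg/mL: adequate.

1.4 mcg/mL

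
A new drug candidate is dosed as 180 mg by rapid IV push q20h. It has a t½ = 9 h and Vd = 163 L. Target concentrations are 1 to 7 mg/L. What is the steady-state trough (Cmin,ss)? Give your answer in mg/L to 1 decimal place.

τ/t½ = 20/9 ≈ 2.2222, so fraction remaining f = (1/2)^(20/9) ≈ 0.2143.
Single-dose peak C₀ = D/Vd = 180/163 ≈ 1.104 mg/L.
Steady-state trough Cmin,ss = C₀·f/(1−f) ≈ 1.104 × 0.2143/0.7857 ≈ 0.301 mg/L.
Trough 0.3 mg/L vs MEC 1 mg/L: subtherapeutic.

0.3 mg/L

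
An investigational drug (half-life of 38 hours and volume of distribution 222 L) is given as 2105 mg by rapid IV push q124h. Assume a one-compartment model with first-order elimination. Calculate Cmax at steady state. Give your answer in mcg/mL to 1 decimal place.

10.6 mcg/mL

Over one 124-h interval, 124/38 ≈ 3.2632 half-lives elapse, leaving f ≈ 0.1042 of each dose.
At steady state, accumulation factor R = 1/(1 − e^(−kτ)) ≈ 1.1163.
Each bolus raises the concentration by D/Vd = 2105/222 ≈ 9.482 mcg/mL.
Steady-state peak Cmax,ss = C₀·R ≈ 9.482 × 1.1163 ≈ 10.585 mcg/mL.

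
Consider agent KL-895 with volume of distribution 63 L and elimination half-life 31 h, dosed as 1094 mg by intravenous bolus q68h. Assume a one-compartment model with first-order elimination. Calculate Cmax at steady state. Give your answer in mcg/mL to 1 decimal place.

22.2 mcg/mL

k = ln2/t½ = ln2/31 ≈ 0.022360 h⁻¹; fraction remaining f = e^(−kτ) = e^(−0.022360×68) ≈ 0.2186.
At steady state, accumulation factor R = 1/(1 − e^(−kτ)) ≈ 1.2798.
Each bolus raises the concentration by D/Vd = 1094/63 ≈ 17.365 mcg/mL.
Cmax,ss = C₀/(1 − f) ≈ 17.365/0.7814 ≈ 22.223 mcg/mL.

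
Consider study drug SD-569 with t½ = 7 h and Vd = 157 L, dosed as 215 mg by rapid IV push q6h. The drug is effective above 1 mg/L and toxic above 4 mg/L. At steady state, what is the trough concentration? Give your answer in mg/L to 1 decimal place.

1.7 mg/L

Over one 6-h interval, 6/7 ≈ 0.85714 half-lives elapse, leaving f ≈ 0.5520 of each dose.
Accumulation ratio R = 1/(1 − f) ≈ 1/0.4480 ≈ 2.2321.
Each bolus raises the concentration by D/Vd = 215/157 ≈ 1.369 mg/L.
Cmax,ss = C₀/(1 − f) ≈ 1.369/0.4480 ≈ 3.056 mg/L.
One interval later, Cmin,ss = Cmax,ss·e^(−kτ) ≈ 3.056 × 0.5520 ≈ 1.687 mg/L.
Trough 1.7 mg/L vs MEC 1 mg/L: adequate.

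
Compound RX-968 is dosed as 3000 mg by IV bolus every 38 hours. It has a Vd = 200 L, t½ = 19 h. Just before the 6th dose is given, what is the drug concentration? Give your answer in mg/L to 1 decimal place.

5.0 mg/L

f = (1/2)^(τ/t½) = (1/2)^(38/19) ≈ 0.2500.
C₀ = D/Vd = 3000/200 ≈ 15.000 mg/L.
Before the 6th dose, 5 doses have been given. Superposition: Cmin = C₀·(f + f² + … + f^5).
≈ 15.000 × (0.2500 + 0.0625 + 0.0156 + 0.0039 + 0.0010) ≈ 15.000 × 0.3330 ≈ 4.995 mg/L.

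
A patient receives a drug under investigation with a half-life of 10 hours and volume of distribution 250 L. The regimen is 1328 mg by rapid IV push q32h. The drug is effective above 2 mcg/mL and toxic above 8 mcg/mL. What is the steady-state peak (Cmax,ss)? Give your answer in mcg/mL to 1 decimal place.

6.0 mcg/mL

τ/t½ = 32/10 ≈ 3.2, so fraction remaining f = (1/2)^(32/10) ≈ 0.1088.
At steady state, accumulation factor R = 1/(1 − e^(−kτ)) ≈ 1.1221.
Single-dose peak C₀ = D/Vd = 1328/250 ≈ 5.312 mcg/mL.
Steady-state peak Cmax,ss = C₀·R ≈ 5.312 × 1.1221 ≈ 5.961 mcg/mL.
Peak 6.0 mcg/mL vs MTC 8 mcg/mL: below toxic threshold.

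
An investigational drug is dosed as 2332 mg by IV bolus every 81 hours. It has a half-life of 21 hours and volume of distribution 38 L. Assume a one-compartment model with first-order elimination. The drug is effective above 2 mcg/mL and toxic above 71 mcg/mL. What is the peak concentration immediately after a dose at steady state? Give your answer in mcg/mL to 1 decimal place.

65.9 mcg/mL

Over one 81-h interval, 81/21 ≈ 3.8571 half-lives elapse, leaving f ≈ 0.0690 of each dose.
At steady state, accumulation factor R = 1/(1 − e^(−kτ)) ≈ 1.0741.
Each bolus raises the concentration by D/Vd = 2332/38 ≈ 61.368 mcg/mL.
Steady-state peak Cmax,ss = C₀·R ≈ 61.368 × 1.0741 ≈ 65.915 mcg/mL.
Peak 65.9 mcg/mL vs MTC 71 mcg/mL: below toxic threshold.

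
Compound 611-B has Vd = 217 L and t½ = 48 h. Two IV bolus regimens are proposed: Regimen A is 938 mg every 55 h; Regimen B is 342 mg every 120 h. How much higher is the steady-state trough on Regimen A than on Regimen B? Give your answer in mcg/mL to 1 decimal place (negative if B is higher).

3.2 mcg/mL

Regimen A: f = (1/2)^(55/48) ≈ 0.4519; Cmin,ss = (938/217)·f/(1−f) ≈ 3.564 mcg/mL.
Regimen B: f = (1/2)^(120/48) ≈ 0.1768; Cmin,ss = (342/217)·f/(1−f) ≈ 0.338 mcg/mL.
Difference ≈ 3.564 − 0.338 ≈ 3.226 mcg/mL.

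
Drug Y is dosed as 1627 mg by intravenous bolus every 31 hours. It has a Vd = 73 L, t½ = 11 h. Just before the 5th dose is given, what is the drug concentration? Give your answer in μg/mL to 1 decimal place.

f = (1/2)^(τ/t½) = (1/2)^(31/11) ≈ 0.1418.
C₀ = D/Vd = 1627/73 ≈ 22.288 μg/mL.
Before the 5th dose, 4 doses have been given. Superposition: Cmin = C₀·(f + f² + … + f^4).
≈ 22.288 × (0.1418 + 0.0201 + 0.0029 + 0.0004) ≈ 22.288 × 0.1652 ≈ 3.682 μg/mL.

3.7 μg/mL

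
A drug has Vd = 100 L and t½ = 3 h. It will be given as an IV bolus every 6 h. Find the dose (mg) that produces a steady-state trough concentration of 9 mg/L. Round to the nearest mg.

2700 mg

τ/t½ = 6/3 ≈ 2, so f = (1/2)^(6/3) ≈ 0.250000.
Cmin,ss = (D/Vd)·f/(1−f), so D = Cmin,ss·Vd·(1−f)/f.
D = 9 × 100 × (1−f)/f ≈ 9 × 100 × 3.00000 ≈ 2700.00 mg.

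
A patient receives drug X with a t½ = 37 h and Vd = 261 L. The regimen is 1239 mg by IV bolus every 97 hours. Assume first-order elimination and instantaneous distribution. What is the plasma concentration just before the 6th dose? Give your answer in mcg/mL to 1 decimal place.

0.9 mcg/mL

f = (1/2)^(τ/t½) = (1/2)^(97/37) ≈ 0.1625.
C₀ = D/Vd = 1239/261 ≈ 4.747 mcg/mL.
Before the 6th dose, 5 doses have been given. Superposition: Cmin = C₀·(f + f² + … + f^5).
≈ 4.747 × (0.1625 + 0.0264 + 0.0043 + 0.0007 + 0.0001) ≈ 4.747 × 0.1940 ≈ 0.921 mcg/mL.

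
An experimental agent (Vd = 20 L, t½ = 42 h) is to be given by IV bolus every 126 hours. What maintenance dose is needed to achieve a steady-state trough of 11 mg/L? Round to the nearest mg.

1540 mg

τ/t½ = 126/42 ≈ 3, so f = (1/2)^(126/42) ≈ 0.125000.
Cmin,ss = (D/Vd)·f/(1−f), so D = Cmin,ss·Vd·(1−f)/f.
D = 11 × 20 × (1−f)/f ≈ 11 × 20 × 7.00000 ≈ 1540.00 mg.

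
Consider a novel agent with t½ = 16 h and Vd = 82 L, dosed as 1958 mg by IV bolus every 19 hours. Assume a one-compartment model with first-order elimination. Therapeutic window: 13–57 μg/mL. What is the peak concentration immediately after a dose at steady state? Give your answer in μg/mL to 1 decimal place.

τ/t½ = 19/16 ≈ 1.1875, so fraction remaining f = (1/2)^(19/16) ≈ 0.4391.
At steady state, accumulation factor R = 1/(1 − e^(−kτ)) ≈ 1.7828.
Single-dose peak C₀ = D/Vd = 1958/82 ≈ 23.878 μg/mL.
Steady-state peak Cmax,ss = C₀·R ≈ 23.878 × 1.7828 ≈ 42.570 μg/mL.
Peak 42.6 μg/mL vs MTC 57 μg/mL: below toxic threshold.

42.6 μg/mL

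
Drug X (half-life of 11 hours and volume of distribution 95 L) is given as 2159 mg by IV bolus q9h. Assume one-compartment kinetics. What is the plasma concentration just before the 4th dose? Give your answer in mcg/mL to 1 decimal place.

f = (1/2)^(τ/t½) = (1/2)^(9/11) ≈ 0.5672.
C₀ = D/Vd = 2159/95 ≈ 22.726 mcg/mL.
Before the 4th dose, 3 doses have been given. Superposition: Cmin = C₀·(f + f² + … + f^3).
≈ 22.726 × (0.5672 + 0.3217 + 0.1825) ≈ 22.726 × 1.0714 ≈ 24.349 mcg/mL.

24.3 mcg/mL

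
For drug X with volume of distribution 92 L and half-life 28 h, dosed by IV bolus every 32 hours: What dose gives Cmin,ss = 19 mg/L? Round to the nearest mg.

τ/t½ = 32/28 ≈ 1.1429, so f = (1/2)^(32/28) ≈ 0.452862.
Cmin,ss = (D/Vd)·f/(1−f), so D = Cmin,ss·Vd·(1−f)/f.
D = 19 × 92 × (1−f)/f ≈ 19 × 92 × 1.20818 ≈ 2111.90 mg.

2112 mg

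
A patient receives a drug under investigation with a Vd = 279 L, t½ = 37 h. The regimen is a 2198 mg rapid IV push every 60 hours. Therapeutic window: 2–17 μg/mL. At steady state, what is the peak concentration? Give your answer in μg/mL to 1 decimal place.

τ/t½ = 60/37 ≈ 1.6216, so fraction remaining f = (1/2)^(60/37) ≈ 0.3250.
At steady state, accumulation factor R = 1/(1 − e^(−kτ)) ≈ 1.4815.
Each bolus raises the concentration by D/Vd = 2198/279 ≈ 7.878 μg/mL.
Steady-state peak Cmax,ss = C₀·R ≈ 7.878 × 1.4815 ≈ 11.671 μg/mL.
Peak 11.7 μg/mL vs MTC 17 μg/mL: below toxic threshold.

11.7 μg/mL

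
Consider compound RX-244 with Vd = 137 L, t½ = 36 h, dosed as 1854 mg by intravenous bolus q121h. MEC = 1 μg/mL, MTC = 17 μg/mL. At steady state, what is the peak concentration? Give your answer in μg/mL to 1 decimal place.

τ/t½ = 121/36 ≈ 3.3611, so fraction remaining f = (1/2)^(121/36) ≈ 0.0973.
Accumulation ratio R = 1/(1 − f) ≈ 1/0.9027 ≈ 1.1078.
Single-dose peak C₀ = D/Vd = 1854/137 ≈ 13.533 μg/mL.
Steady-state peak Cmax,ss = C₀·R ≈ 13.533 × 1.1078 ≈ 14.992 μg/mL.
Peak 15.0 μg/mL vs MTC 17 μg/mL: below toxic threshold.

15.0 μg/mL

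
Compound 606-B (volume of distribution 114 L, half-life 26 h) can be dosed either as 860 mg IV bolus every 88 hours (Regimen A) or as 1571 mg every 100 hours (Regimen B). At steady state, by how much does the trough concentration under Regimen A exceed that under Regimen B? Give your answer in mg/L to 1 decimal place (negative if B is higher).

Regimen A: f = (1/2)^(88/26) ≈ 0.0957; Cmin,ss = (860/114)·f/(1−f) ≈ 0.798 mg/L.
Regimen B: f = (1/2)^(100/26) ≈ 0.0695; Cmin,ss = (1571/114)·f/(1−f) ≈ 1.029 mg/L.
Difference ≈ 0.798 − 1.029 ≈ -0.231 mg/L.

-0.2 mg/L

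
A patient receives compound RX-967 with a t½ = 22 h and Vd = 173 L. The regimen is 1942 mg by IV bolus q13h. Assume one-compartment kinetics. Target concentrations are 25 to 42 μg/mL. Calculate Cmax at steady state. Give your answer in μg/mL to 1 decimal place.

33.4 μg/mL

τ/t½ = 13/22 ≈ 0.59091, so fraction remaining f = (1/2)^(13/22) ≈ 0.6639.
At steady state, accumulation factor R = 1/(1 − e^(−kτ)) ≈ 2.9753.
Single-dose peak C₀ = D/Vd = 1942/173 ≈ 11.225 μg/mL.
Steady-state peak Cmax,ss = C₀·R ≈ 11.225 × 2.9753 ≈ 33.398 μg/mL.
Peak 33.4 μg/mL vs MTC 42 μg/mL: below toxic threshold.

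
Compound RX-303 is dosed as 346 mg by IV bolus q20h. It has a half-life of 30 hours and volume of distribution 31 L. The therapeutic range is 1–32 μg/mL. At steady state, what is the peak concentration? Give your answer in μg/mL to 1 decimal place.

Over one 20-h interval, 20/30 ≈ 0.66667 half-lives elapse, leaving f ≈ 0.6300 of each dose.
At steady state, accumulation factor R = 1/(1 − e^(−kτ)) ≈ 2.7027.
Single-dose peak C₀ = D/Vd = 346/31 ≈ 11.161 μg/mL.
Steady-state peak Cmax,ss = C₀·R ≈ 11.161 × 2.7027 ≈ 30.165 μg/mL.
Peak 30.2 μg/mL vs MTC 32 μg/mL: below toxic threshold.

30.2 μg/mL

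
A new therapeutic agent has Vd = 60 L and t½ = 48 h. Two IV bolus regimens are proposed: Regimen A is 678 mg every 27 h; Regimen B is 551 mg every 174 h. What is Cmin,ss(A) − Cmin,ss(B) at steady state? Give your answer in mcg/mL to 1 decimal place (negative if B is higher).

22.9 mcg/mL

Regimen A: f = (1/2)^(27/48) ≈ 0.6771; Cmin,ss = (678/60)·f/(1−f) ≈ 23.695 mcg/mL.
Regimen B: f = (1/2)^(174/48) ≈ 0.0811; Cmin,ss = (551/60)·f/(1−f) ≈ 0.810 mcg/mL.
Difference ≈ 23.695 − 0.810 ≈ 22.885 mcg/mL.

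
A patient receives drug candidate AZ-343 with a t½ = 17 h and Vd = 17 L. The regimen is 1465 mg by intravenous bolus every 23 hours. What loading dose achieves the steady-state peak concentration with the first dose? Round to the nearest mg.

f = (1/2)^(23/17) ≈ 0.391493; accumulation ratio R = 1/(1−f) ≈ 1.64337.
Loading dose to hit Cmax,ss on first dose: D_load = D_maint·R ≈ 1465 × 1.64337 ≈ 2407.54 mg.

2408 mg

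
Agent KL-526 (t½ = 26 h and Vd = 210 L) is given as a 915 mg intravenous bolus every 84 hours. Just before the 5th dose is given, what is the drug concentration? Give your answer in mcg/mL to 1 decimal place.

f = (1/2)^(τ/t½) = (1/2)^(84/26) ≈ 0.1065.
C₀ = D/Vd = 915/210 ≈ 4.357 mcg/mL.
Before the 5th dose, 4 doses have been given. Superposition: Cmin = C₀·(f + f² + … + f^4).
≈ 4.357 × (0.1065 + 0.0113 + 0.0012 + 0.0001) ≈ 4.357 × 0.1191 ≈ 0.519 mcg/mL.

0.5 mcg/mL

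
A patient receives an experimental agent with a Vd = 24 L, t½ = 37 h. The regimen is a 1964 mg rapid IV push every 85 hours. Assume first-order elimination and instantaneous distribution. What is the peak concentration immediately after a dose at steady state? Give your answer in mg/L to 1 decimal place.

τ/t½ = 85/37 ≈ 2.2973, so fraction remaining f = (1/2)^(85/37) ≈ 0.2034.
At steady state, accumulation factor R = 1/(1 − e^(−kτ)) ≈ 1.2553.
Each bolus raises the concentration by D/Vd = 1964/24 ≈ 81.833 mg/L.
Steady-state peak Cmax,ss = C₀·R ≈ 81.833 × 1.2553 ≈ 102.725 mg/L.

102.7 mg/L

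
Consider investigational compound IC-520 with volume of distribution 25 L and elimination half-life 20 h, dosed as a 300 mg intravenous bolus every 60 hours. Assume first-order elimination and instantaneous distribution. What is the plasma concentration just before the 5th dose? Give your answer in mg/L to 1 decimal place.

f = (1/2)^(τ/t½) = (1/2)^(60/20) ≈ 0.1250.
C₀ = D/Vd = 300/25 ≈ 12.000 mg/L.
Before the 5th dose, 4 doses have been given. Superposition: Cmin = C₀·(f + f² + … + f^4).
≈ 12.000 × (0.1250 + 0.0156 + 0.0020 + 0.0002) ≈ 12.000 × 0.1428 ≈ 1.714 mg/L.

1.7 mg/L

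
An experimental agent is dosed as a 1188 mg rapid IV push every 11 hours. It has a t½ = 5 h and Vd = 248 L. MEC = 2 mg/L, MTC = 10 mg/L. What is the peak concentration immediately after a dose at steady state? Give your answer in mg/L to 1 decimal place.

τ/t½ = 11/5 ≈ 2.2, so fraction remaining f = (1/2)^(11/5) ≈ 0.2176.
At steady state, accumulation factor R = 1/(1 − e^(−kτ)) ≈ 1.2781.
Single-dose peak C₀ = D/Vd = 1188/248 ≈ 4.790 mg/L.
Cmax,ss = C₀/(1 − f) ≈ 4.790/0.7824 ≈ 6.122 mg/L.
Peak 6.1 mg/L vs MTC 10 mg/L: below toxic threshold.

6.1 mg/L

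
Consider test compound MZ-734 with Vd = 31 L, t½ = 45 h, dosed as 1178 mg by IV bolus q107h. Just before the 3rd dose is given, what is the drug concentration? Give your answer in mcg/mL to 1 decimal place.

f = (1/2)^(τ/t½) = (1/2)^(107/45) ≈ 0.1924.
C₀ = D/Vd = 1178/31 ≈ 38.000 mcg/mL.
Before the 3rd dose, 2 doses have been given. Superposition: Cmin = C₀·(f + f²).
≈ 38.000 × (0.1924 + 0.0370) ≈ 38.000 × 0.2294 ≈ 8.717 mcg/mL.

8.7 mcg/mL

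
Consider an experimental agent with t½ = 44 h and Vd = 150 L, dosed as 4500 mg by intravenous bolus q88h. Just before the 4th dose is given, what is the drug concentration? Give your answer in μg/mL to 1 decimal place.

9.8 μg/mL

f = (1/2)^(τ/t½) = (1/2)^(88/44) ≈ 0.2500.
C₀ = D/Vd = 4500/150 ≈ 30.000 μg/mL.
Before the 4th dose, 3 doses have been given. Superposition: Cmin = C₀·(f + f² + … + f^3).
≈ 30.000 × (0.2500 + 0.0625 + 0.0156) ≈ 30.000 × 0.3281 ≈ 9.843 μg/mL.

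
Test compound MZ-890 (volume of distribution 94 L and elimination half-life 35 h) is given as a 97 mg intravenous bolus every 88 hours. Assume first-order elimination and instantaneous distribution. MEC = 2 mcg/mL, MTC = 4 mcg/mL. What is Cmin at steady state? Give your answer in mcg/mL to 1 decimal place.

0.2 mcg/mL

τ/t½ = 88/35 ≈ 2.5143, so fraction remaining f = (1/2)^(88/35) ≈ 0.1750.
Single-dose peak C₀ = D/Vd = 97/94 ≈ 1.032 mcg/mL.
Steady-state trough Cmin,ss = C₀·f/(1−f) ≈ 1.032 × 0.1750/0.8250 ≈ 0.219 mcg/mL.
Trough 0.2 mcg/mL vs MEC 2 mcg/mL: subtherapeutic.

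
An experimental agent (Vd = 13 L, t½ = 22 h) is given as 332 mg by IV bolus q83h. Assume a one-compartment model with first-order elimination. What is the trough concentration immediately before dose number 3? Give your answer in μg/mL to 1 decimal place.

2.0 μg/mL

f = (1/2)^(τ/t½) = (1/2)^(83/22) ≈ 0.0732.
C₀ = D/Vd = 332/13 ≈ 25.538 μg/mL.
Before the 3rd dose, 2 doses have been given. Superposition: Cmin = C₀·(f + f²).
≈ 25.538 × (0.0732 + 0.0054) ≈ 25.538 × 0.0786 ≈ 2.007 μg/mL.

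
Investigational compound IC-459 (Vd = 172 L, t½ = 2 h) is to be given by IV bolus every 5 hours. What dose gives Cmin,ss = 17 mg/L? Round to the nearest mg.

13617 mg

τ/t½ = 5/2 ≈ 2.5, so f = (1/2)^(5/2) ≈ 0.176777.
Cmin,ss = (D/Vd)·f/(1−f), so D = Cmin,ss·Vd·(1−f)/f.
D = 17 × 172 × (1−f)/f ≈ 17 × 172 × 4.65684 ≈ 13616.60 mg.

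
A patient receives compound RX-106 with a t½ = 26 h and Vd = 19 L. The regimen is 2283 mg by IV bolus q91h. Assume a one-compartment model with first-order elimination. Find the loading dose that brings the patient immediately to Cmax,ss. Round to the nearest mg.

2504 mg

f = (1/2)^(91/26) ≈ 0.088388; accumulation ratio R = 1/(1−f) ≈ 1.09696.
Loading dose to hit Cmax,ss on first dose: D_load = D_maint·R ≈ 2283 × 1.09696 ≈ 2504.36 mg.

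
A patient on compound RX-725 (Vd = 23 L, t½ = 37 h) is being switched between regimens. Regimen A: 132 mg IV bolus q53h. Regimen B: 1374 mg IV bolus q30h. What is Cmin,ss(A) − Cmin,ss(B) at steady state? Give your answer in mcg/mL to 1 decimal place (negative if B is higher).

Regimen A: f = (1/2)^(53/37) ≈ 0.3705; Cmin,ss = (132/23)·f/(1−f) ≈ 3.378 mcg/mL.
Regimen B: f = (1/2)^(30/37) ≈ 0.5701; Cmin,ss = (1374/23)·f/(1−f) ≈ 79.221 mcg/mL.
Difference ≈ 3.378 − 79.221 ≈ -75.843 mcg/mL.

-75.8 mcg/mL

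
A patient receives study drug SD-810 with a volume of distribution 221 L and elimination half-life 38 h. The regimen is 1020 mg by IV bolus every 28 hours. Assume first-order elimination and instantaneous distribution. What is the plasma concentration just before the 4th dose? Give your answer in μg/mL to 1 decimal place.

f = (1/2)^(τ/t½) = (1/2)^(28/38) ≈ 0.6001.
C₀ = D/Vd = 1020/221 ≈ 4.615 μg/mL.
Before the 4th dose, 3 doses have been given. Superposition: Cmin = C₀·(f + f² + … + f^3).
≈ 4.615 × (0.6001 + 0.3601 + 0.2161) ≈ 4.615 × 1.1763 ≈ 5.429 μg/mL.

5.4 μg/mL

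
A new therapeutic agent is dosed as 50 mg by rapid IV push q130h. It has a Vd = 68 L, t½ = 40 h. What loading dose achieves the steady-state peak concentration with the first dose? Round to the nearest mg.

56 mg

f = (1/2)^(130/40) ≈ 0.105112; accumulation ratio R = 1/(1−f) ≈ 1.11746.
Loading dose to hit Cmax,ss on first dose: D_load = D_maint·R ≈ 50 × 1.11746 ≈ 55.87 mg.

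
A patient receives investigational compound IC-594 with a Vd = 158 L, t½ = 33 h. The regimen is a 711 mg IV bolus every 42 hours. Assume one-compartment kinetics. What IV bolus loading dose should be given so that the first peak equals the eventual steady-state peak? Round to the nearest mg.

1213 mg

f = (1/2)^(42/33) ≈ 0.413877; accumulation ratio R = 1/(1−f) ≈ 1.70613.
Loading dose to hit Cmax,ss on first dose: D_load = D_maint·R ≈ 711 × 1.70613 ≈ 1213.06 mg.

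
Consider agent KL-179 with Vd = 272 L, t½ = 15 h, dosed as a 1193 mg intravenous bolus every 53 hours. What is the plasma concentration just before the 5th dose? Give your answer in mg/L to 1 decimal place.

f = (1/2)^(τ/t½) = (1/2)^(53/15) ≈ 0.0864.
C₀ = D/Vd = 1193/272 ≈ 4.386 mg/L.
Before the 5th dose, 4 doses have been given. Superposition: Cmin = C₀·(f + f² + … + f^4).
≈ 4.386 × (0.0864 + 0.0075 + 0.0006 + 0.0001) ≈ 4.386 × 0.0946 ≈ 0.415 mg/L.

0.4 mg/L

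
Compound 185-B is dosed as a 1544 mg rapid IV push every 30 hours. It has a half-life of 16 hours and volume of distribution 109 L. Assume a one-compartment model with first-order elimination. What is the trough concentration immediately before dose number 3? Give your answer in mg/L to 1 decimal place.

4.9 mg/L

f = (1/2)^(τ/t½) = (1/2)^(30/16) ≈ 0.2726.
C₀ = D/Vd = 1544/109 ≈ 14.165 mg/L.
Before the 3rd dose, 2 doses have been given. Superposition: Cmin = C₀·(f + f²).
≈ 14.165 × (0.2726 + 0.0743) ≈ 14.165 × 0.3469 ≈ 4.914 mg/L.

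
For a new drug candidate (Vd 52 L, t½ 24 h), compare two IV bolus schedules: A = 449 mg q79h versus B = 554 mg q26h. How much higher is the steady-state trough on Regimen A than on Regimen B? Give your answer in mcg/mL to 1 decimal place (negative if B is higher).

-8.5 mcg/mL

Regimen A: f = (1/2)^(79/24) ≈ 0.1021; Cmin,ss = (449/52)·f/(1−f) ≈ 0.982 mcg/mL.
Regimen B: f = (1/2)^(26/24) ≈ 0.4719; Cmin,ss = (554/52)·f/(1−f) ≈ 9.520 mcg/mL.
Difference ≈ 0.982 − 9.520 ≈ -8.538 mcg/mL.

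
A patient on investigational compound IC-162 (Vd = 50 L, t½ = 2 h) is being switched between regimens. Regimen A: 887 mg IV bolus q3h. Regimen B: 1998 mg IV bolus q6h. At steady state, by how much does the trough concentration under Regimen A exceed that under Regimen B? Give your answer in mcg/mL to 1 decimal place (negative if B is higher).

4.0 mcg/mL

Regimen A: f = (1/2)^(3/2) ≈ 0.3536; Cmin,ss = (887/50)·f/(1−f) ≈ 9.704 mcg/mL.
Regimen B: f = (1/2)^(6/2) ≈ 0.1250; Cmin,ss = (1998/50)·f/(1−f) ≈ 5.709 mcg/mL.
Difference ≈ 9.704 − 5.709 ≈ 3.995 mcg/mL.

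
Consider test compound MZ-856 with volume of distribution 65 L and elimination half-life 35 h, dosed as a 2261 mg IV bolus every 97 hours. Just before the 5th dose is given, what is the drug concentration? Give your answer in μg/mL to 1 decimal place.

6.0 μg/mL

f = (1/2)^(τ/t½) = (1/2)^(97/35) ≈ 0.1465.
C₀ = D/Vd = 2261/65 ≈ 34.785 μg/mL.
Before the 5th dose, 4 doses have been given. Superposition: Cmin = C₀·(f + f² + … + f^4).
≈ 34.785 × (0.1465 + 0.0215 + 0.0031 + 0.0005) ≈ 34.785 × 0.1716 ≈ 5.969 μg/mL.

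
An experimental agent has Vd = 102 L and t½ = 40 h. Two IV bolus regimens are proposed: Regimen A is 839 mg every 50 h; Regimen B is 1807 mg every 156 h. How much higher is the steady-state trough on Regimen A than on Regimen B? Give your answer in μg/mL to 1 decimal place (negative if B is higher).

Regimen A: f = (1/2)^(50/40) ≈ 0.4204; Cmin,ss = (839/102)·f/(1−f) ≈ 5.966 μg/mL.
Regimen B: f = (1/2)^(156/40) ≈ 0.0670; Cmin,ss = (1807/102)·f/(1−f) ≈ 1.272 μg/mL.
Difference ≈ 5.966 − 1.272 ≈ 4.694 μg/mL.

4.7 μg/mL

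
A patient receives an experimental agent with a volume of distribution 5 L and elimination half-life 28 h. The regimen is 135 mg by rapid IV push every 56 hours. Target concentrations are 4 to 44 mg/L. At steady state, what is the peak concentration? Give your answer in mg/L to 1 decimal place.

τ = 56 h = 2 half-lives, so f = (1/2)^2 = 0.25.
At steady state, R = 1/(1 − 0.25) = 4/3.
Single-dose peak C₀ = D/Vd = 135/5 = 27 mg/L.
Steady-state peak Cmax,ss = C₀·R = 27 × 4/3 ≈ 36.000 mg/L.
Peak 36.0 mg/L vs MTC 44 mg/L: below toxic threshold.

36.0 mg/L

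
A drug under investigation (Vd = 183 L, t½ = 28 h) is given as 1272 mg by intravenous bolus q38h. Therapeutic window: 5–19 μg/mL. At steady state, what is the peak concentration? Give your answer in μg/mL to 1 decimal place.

Over one 38-h interval, 38/28 ≈ 1.3571 half-lives elapse, leaving f ≈ 0.3904 of each dose.
Accumulation ratio R = 1/(1 − f) ≈ 1/0.6096 ≈ 1.6404.
Single-dose peak C₀ = D/Vd = 1272/183 ≈ 6.951 μg/mL.
Steady-state peak Cmax,ss = C₀·R ≈ 6.951 × 1.6404 ≈ 11.402 μg/mL.
Peak 11.4 μg/mL vs MTC 19 μg/mL: below toxic threshold.

11.4 μg/mL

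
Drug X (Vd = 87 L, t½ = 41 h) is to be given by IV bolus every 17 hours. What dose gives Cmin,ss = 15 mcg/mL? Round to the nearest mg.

435 mg

τ/t½ = 17/41 ≈ 0.41463, so f = (1/2)^(17/41) ≈ 0.750210.
Cmin,ss = (D/Vd)·f/(1−f), so D = Cmin,ss·Vd·(1−f)/f.
D = 15 × 87 × (1−f)/f ≈ 15 × 87 × 0.33296 ≈ 434.51 mg.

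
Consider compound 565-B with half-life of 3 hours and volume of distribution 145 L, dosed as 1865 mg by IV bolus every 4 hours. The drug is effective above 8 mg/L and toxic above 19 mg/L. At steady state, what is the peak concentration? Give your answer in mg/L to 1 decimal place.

21.3 mg/L

k = ln2/t½ = ln2/3 ≈ 0.231049 h⁻¹; fraction remaining f = e^(−kτ) = e^(−0.231049×4) ≈ 0.3969.
At steady state, accumulation factor R = 1/(1 − e^(−kτ)) ≈ 1.6581.
Single-dose peak C₀ = D/Vd = 1865/145 ≈ 12.862 mg/L.
Steady-state peak Cmax,ss = C₀·R ≈ 12.862 × 1.6581 ≈ 21.326 mg/L.
Peak 21.3 mg/L vs MTC 19 mg/L: exceeds toxic threshold.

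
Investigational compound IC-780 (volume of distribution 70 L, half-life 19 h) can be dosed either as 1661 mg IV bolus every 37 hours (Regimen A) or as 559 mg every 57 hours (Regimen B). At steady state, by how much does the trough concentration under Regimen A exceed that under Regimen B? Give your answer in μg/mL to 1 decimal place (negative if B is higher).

Regimen A: f = (1/2)^(37/19) ≈ 0.2593; Cmin,ss = (1661/70)·f/(1−f) ≈ 8.307 μg/mL.
Regimen B: f = (1/2)^(57/19) ≈ 0.1250; Cmin,ss = (559/70)·f/(1−f) ≈ 1.141 μg/mL.
Difference ≈ 8.307 − 1.141 ≈ 7.166 μg/mL.

7.2 μg/mL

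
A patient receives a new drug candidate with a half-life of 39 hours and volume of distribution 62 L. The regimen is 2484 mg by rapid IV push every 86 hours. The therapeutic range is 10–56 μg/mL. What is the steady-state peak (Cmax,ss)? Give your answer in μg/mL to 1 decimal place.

Over one 86-h interval, 86/39 ≈ 2.2051 half-lives elapse, leaving f ≈ 0.2169 of each dose.
Accumulation ratio R = 1/(1 − f) ≈ 1/0.7831 ≈ 1.2770.
Single-dose peak C₀ = D/Vd = 2484/62 ≈ 40.065 μg/mL.
Cmax,ss = C₀/(1 − f) ≈ 40.065/0.7831 ≈ 51.162 μg/mL.
Peak 51.2 μg/mL vs MTC 56 μg/mL: below toxic threshold.

51.2 μg/mL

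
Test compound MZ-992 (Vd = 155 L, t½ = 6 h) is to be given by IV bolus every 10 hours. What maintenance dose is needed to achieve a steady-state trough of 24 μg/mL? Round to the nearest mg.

8090 mg

τ/t½ = 10/6 ≈ 1.6667, so f = (1/2)^(10/6) ≈ 0.314980.
Cmin,ss = (D/Vd)·f/(1−f), so D = Cmin,ss·Vd·(1−f)/f.
D = 24 × 155 × (1−f)/f ≈ 24 × 155 × 2.17480 ≈ 8090.26 mg.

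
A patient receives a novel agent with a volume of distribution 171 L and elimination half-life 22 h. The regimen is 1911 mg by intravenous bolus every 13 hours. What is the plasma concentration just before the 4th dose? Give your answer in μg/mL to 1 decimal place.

f = (1/2)^(τ/t½) = (1/2)^(13/22) ≈ 0.6639.
C₀ = D/Vd = 1911/171 ≈ 11.175 μg/mL.
Before the 4th dose, 3 doses have been given. Superposition: Cmin = C₀·(f + f² + … + f^3).
≈ 11.175 × (0.6639 + 0.4408 + 0.2926) ≈ 11.175 × 1.3973 ≈ 15.615 μg/mL.

15.6 μg/mL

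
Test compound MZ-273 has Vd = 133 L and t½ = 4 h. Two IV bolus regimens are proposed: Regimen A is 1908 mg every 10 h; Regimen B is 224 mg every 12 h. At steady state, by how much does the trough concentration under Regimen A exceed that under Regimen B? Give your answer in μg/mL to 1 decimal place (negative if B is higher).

Regimen A: f = (1/2)^(10/4) ≈ 0.1768; Cmin,ss = (1908/133)·f/(1−f) ≈ 3.081 μg/mL.
Regimen B: f = (1/2)^(12/4) ≈ 0.1250; Cmin,ss = (224/133)·f/(1−f) ≈ 0.241 μg/mL.
Difference ≈ 3.081 − 0.241 ≈ 2.840 μg/mL.

2.8 μg/mL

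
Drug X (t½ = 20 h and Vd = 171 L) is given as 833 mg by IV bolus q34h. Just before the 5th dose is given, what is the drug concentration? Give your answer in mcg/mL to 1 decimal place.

2.1 mcg/mL

f = (1/2)^(τ/t½) = (1/2)^(34/20) ≈ 0.3078.
C₀ = D/Vd = 833/171 ≈ 4.871 mcg/mL.
Before the 5th dose, 4 doses have been given. Superposition: Cmin = C₀·(f + f² + … + f^4).
≈ 4.871 × (0.3078 + 0.0947 + 0.0292 + 0.0090) ≈ 4.871 × 0.4407 ≈ 2.147 mcg/mL.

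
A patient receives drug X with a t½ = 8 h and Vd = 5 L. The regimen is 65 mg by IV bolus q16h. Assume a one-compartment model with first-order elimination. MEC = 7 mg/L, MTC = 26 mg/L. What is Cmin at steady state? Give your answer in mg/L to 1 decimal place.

The dosing interval is 2 half-lives, so f = 2^(−2) = 0.25.
At steady state, R = 1/(1 − 0.25) = 4/3.
Single-dose peak C₀ = D/Vd = 65/5 = 13 mg/L.
Steady-state peak Cmax,ss = C₀·R = 13 × 4/3 ≈ 17.333 mg/L.
Steady-state trough Cmin,ss = Cmax,ss·f ≈ 17.333 × 0.25 ≈ 4.333 mg/L.
Trough 4.3 mg/L vs MEC 7 mg/L: subtherapeutic.

4.3 mg/L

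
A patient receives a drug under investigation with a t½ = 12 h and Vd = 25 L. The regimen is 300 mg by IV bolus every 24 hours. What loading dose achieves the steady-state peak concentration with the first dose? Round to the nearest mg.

f = (1/2)^(24/12) ≈ 0.250000; accumulation ratio R = 1/(1−f) ≈ 1.33333.
Loading dose to hit Cmax,ss on first dose: D_load = D_maint·R ≈ 300 × 1.33333 ≈ 400.00 mg.

400 mg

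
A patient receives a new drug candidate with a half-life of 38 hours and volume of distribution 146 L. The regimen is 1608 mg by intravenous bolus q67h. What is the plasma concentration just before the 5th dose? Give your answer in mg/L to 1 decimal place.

f = (1/2)^(τ/t½) = (1/2)^(67/38) ≈ 0.2946.
C₀ = D/Vd = 1608/146 ≈ 11.014 mg/L.
Before the 5th dose, 4 doses have been given. Superposition: Cmin = C₀·(f + f² + … + f^4).
≈ 11.014 × (0.2946 + 0.0868 + 0.0256 + 0.0075) ≈ 11.014 × 0.4145 ≈ 4.565 mg/L.

4.6 mg/L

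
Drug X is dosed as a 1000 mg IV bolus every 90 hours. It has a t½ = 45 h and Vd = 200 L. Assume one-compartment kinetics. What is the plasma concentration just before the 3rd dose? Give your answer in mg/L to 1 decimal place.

f = (1/2)^(τ/t½) = (1/2)^(90/45) ≈ 0.2500.
C₀ = D/Vd = 1000/200 ≈ 5.000 mg/L.
Before the 3rd dose, 2 doses have been given. Superposition: Cmin = C₀·(f + f²).
≈ 5.000 × (0.2500 + 0.0625) ≈ 5.000 × 0.3125 ≈ 1.562 mg/L.

1.6 mg/L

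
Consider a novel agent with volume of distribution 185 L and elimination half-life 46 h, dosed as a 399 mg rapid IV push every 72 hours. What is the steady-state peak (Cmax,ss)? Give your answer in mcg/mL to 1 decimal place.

3.3 mcg/mL

k = ln2/t½ = ln2/46 ≈ 0.015068 h⁻¹; fraction remaining f = e^(−kτ) = e^(−0.015068×72) ≈ 0.3379.
At steady state, accumulation factor R = 1/(1 − e^(−kτ)) ≈ 1.5103.
Each bolus raises the concentration by D/Vd = 399/185 ≈ 2.157 mcg/mL.
Steady-state peak Cmax,ss = C₀·R ≈ 2.157 × 1.5103 ≈ 3.258 mcg/mL.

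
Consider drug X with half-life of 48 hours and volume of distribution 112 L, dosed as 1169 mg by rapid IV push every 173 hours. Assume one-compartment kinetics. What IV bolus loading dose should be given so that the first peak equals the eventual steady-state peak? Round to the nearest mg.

1274 mg

f = (1/2)^(173/48) ≈ 0.082231; accumulation ratio R = 1/(1−f) ≈ 1.08960.
Loading dose to hit Cmax,ss on first dose: D_load = D_maint·R ≈ 1169 × 1.08960 ≈ 1273.74 mg.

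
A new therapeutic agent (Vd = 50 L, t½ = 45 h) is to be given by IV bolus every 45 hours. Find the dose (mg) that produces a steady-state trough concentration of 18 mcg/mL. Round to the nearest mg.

900 mg

τ/t½ = 45/45 ≈ 1, so f = (1/2)^(45/45) ≈ 0.500000.
Cmin,ss = (D/Vd)·f/(1−f), so D = Cmin,ss·Vd·(1−f)/f.
D = 18 × 50 × (1−f)/f ≈ 18 × 50 × 1.00000 ≈ 900.00 mg.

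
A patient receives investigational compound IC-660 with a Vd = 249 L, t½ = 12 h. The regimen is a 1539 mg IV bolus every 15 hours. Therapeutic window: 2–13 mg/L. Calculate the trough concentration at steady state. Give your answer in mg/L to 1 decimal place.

4.5 mg/L

Over one 15-h interval, 15/12 ≈ 1.25 half-lives elapse, leaving f ≈ 0.4204 of each dose.
Accumulation ratio R = 1/(1 − f) ≈ 1/0.5796 ≈ 1.7253.
Each bolus raises the concentration by D/Vd = 1539/249 ≈ 6.181 mg/L.
Steady-state peak Cmax,ss = C₀·R ≈ 6.181 × 1.7253 ≈ 10.664 mg/L.
Steady-state trough Cmin,ss = Cmax,ss·f ≈ 10.664 × 0.4204 ≈ 4.483 mg/L.
Trough 4.5 mg/L vs MEC 2 mg/L: adequate.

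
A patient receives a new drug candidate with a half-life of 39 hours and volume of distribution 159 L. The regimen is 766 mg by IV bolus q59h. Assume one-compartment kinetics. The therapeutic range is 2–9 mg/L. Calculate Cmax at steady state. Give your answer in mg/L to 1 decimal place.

Over one 59-h interval, 59/39 ≈ 1.5128 half-lives elapse, leaving f ≈ 0.3504 of each dose.
Accumulation ratio R = 1/(1 − f) ≈ 1/0.6496 ≈ 1.5394.
Each bolus raises the concentration by D/Vd = 766/159 ≈ 4.818 mg/L.
Steady-state peak Cmax,ss = C₀·R ≈ 4.818 × 1.5394 ≈ 7.417 mg/L.
Peak 7.4 mg/L vs MTC 9 mg/L: below toxic threshold.

7.4 mg/L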